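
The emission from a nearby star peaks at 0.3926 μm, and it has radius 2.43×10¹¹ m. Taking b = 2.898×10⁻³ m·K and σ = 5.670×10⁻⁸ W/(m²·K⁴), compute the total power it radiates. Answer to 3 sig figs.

P ≈ 1.25×10³² W

Wien's law: T = b/λ_max = 2.898×10⁻³/3.926×10⁻⁷ = 7381.56 K.
Surface area A = 4πR² = 4π(2.43×10¹¹ m)² = 7.42032×10²³ m².
Then P = σAT⁴ = 5.670×10⁻⁸×7.42032×10²³×(7381.56)⁴ = 1.25×10³² W.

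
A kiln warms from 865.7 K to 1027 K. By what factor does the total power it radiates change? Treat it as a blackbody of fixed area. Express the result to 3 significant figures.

P₂/P₁ ≈ 1.98

P ∝ T⁴, so P₂/P₁ = (T₂/T₁)⁴ = (1027/865.7)⁴ = (1.18632)⁴ = 1.98.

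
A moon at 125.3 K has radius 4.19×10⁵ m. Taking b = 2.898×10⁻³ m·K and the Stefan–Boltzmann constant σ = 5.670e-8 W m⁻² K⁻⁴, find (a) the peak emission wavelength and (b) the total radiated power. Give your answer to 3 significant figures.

(a) λ_max = b/T = 2.898×10⁻³/125.3 = 2.313×10⁻⁵ m = 23.1 μm.
Surface area A = 4πR² = 4π(4.19×10⁵ m)² = 2.20616×10¹² m².
(b) P = σAT⁴ = 5.670×10⁻⁸×2.20616×10¹²×(125.3)⁴ = 3.08×10¹³ W.

λ_max ≈ 23.1 μm; P ≈ 3.08×10¹³ W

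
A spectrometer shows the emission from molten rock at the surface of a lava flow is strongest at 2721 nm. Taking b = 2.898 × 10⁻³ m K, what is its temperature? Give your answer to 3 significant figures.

Wien's law gives T = b/λ_max = (2.898×10⁻³ m·K)/(2.721×10⁻⁶ m) = 1.07×10³ K.

T ≈ 1.07×10³ K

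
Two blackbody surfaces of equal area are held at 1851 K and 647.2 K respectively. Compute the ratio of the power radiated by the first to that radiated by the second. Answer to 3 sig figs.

With equal areas, P₁/P₂ = (T₁/T₂)⁴ = (1851/647.2)⁴ = 66.9.

P₁/P₂ ≈ 66.9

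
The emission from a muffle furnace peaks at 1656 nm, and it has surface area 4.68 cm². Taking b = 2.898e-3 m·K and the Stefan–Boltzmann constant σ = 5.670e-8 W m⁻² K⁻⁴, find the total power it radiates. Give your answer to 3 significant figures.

P ≈ 249 W

Wien's law: T = b/λ_max = 2.898×10⁻³/1.656×10⁻⁶ = 1750.00 K.
Area A = 4.68 cm² = 4.68×10⁻⁴ m².
Then P = σAT⁴ = 5.670×10⁻⁸×4.68×10⁻⁴×(1750.00)⁴ = 249 W.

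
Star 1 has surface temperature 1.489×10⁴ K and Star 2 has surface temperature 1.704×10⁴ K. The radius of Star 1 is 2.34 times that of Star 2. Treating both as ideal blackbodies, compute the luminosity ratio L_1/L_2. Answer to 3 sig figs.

L ∝ R²T⁴, so L_1/L_2 = (R_1/R_2)²(T_1/T_2)⁴ = (2.34)² × (1.489×10⁴/1.704×10⁴)⁴ = 5.4756 × 0.583043 = 3.19.

L_1/L_2 ≈ 3.19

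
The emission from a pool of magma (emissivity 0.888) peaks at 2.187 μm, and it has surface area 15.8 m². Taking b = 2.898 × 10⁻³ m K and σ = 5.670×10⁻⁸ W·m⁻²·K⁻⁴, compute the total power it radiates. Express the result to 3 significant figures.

Wien's law: T = b/λ_max = 2.898×10⁻³/2.187×10⁻⁶ = 1325.10 K.
Area A = 15.8 m².
Then P = εσAT⁴ = 0.888×5.670×10⁻⁸×15.8×(1325.10)⁴ = 2.45×10⁶ W.

P ≈ 2.45×10⁶ W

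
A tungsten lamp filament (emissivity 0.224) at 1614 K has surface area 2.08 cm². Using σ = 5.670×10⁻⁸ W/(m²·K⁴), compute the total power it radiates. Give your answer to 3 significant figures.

Area A = 2.08 cm² = 2.08×10⁻⁴ m².
P = εσAT⁴ = 0.224 × 5.670×10⁻⁸ × 2.08×10⁻⁴ × (1614)⁴ = 17.9 W.

P ≈ 17.9 W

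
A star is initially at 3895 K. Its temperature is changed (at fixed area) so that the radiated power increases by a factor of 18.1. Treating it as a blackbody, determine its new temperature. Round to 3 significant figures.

P ∝ T⁴, so T₂/T₁ = (P₂/P₁)^(1/4) = (18.1)^(1/4) = 2.06262.
T₂ = 3895 × 2.06262 = 8.03×10³ K.

T₂ ≈ 8.03×10³ K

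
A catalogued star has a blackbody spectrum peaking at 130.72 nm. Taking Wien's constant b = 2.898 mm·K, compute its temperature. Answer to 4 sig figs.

T ≈ 2.217×10⁴ K

Wien's law gives T = b/λ_max = (2.898×10⁻³ m·K)/(1.3072×10⁻⁷ m) = 2.217×10⁴ K.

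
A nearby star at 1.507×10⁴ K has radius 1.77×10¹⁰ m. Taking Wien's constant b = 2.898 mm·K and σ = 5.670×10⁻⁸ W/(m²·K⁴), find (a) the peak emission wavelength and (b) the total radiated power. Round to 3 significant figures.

λ_max ≈ 192 nm; P ≈ 1.15×10³¹ W

(a) λ_max = b/T = 2.898×10⁻³/1.507×10⁴ = 1.923×10⁻⁷ m = 192 nm.
Surface area A = 4πR² = 4π(1.77×10¹⁰ m)² = 3.93692×10²¹ m².
(b) P = σAT⁴ = 5.670×10⁻⁸×3.93692×10²¹×(1.507×10⁴)⁴ = 1.15×10³¹ W.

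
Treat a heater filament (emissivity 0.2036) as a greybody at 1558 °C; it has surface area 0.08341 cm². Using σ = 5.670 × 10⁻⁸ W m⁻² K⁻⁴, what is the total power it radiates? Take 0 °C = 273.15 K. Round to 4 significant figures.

T = 1558 °C + 273.15 = 1831.15 K.
Area A = 0.08341 cm² = 8.341×10⁻⁶ m².
P = εσAT⁴ = 0.2036 × 5.670×10⁻⁸ × 8.341×10⁻⁶ × (1831.15)⁴ = 1.083 W.

P ≈ 1.083 W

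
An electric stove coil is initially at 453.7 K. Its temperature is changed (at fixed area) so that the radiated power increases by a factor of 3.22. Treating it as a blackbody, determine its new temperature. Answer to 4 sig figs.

T₂ ≈ 607.8 K

P ∝ T⁴, so T₂/T₁ = (P₂/P₁)^(1/4) = (3.22)^(1/4) = 1.33957.
T₂ = 453.7 × 1.33957 = 607.8 K.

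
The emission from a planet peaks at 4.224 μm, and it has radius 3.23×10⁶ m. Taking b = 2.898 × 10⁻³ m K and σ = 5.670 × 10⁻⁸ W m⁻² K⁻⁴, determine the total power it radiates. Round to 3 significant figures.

Wien's law: T = b/λ_max = 2.898×10⁻³/4.224×10⁻⁶ = 686.080 K.
Surface area A = 4πR² = 4π(3.23×10⁶ m)² = 1.31104×10¹⁴ m².
Then P = σAT⁴ = 5.670×10⁻⁸×1.31104×10¹⁴×(686.080)⁴ = 1.65×10¹⁸ W.

P ≈ 1.65×10¹⁸ W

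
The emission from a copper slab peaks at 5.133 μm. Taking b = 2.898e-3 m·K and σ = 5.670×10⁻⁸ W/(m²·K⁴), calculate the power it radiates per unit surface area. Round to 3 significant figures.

Wien's law: T = b/λ_max = 2.898×10⁻³/5.133×10⁻⁶ = 564.582 K.
Then I = σT⁴ = 5.670×10⁻⁸×(564.582)⁴ = 5.76×10³ W/m².

I ≈ 5.76×10³ W/m²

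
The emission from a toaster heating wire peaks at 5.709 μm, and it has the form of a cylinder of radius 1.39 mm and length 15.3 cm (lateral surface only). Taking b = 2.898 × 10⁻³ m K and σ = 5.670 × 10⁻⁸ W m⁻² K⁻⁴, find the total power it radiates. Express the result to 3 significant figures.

Wien's law: T = b/λ_max = 2.898×10⁻³/5.709×10⁻⁶ = 507.620 K.
Lateral area A = 2πrL = 2π×1.39×10⁻³×0.153 = 1.33625×10⁻³ m².
Then P = σAT⁴ = 5.670×10⁻⁸×1.33625×10⁻³×(507.620)⁴ = 5.03 W.

P ≈ 5.03 W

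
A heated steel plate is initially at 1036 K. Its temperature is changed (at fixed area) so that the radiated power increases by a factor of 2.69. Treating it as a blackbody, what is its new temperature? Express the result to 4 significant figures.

P ∝ T⁴, so T₂/T₁ = (P₂/P₁)^(1/4) = (2.69)^(1/4) = 1.28067.
T₂ = 1036 × 1.28067 = 1327 K.

T₂ ≈ 1327 K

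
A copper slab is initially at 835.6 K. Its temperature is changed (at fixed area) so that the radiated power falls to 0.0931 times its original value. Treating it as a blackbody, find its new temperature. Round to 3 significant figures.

T₂ ≈ 462 K

P ∝ T⁴, so T₂/T₁ = (P₂/P₁)^(1/4) = (0.0931)^(1/4) = 0.552379.
T₂ = 835.6 × 0.552379 = 462 K.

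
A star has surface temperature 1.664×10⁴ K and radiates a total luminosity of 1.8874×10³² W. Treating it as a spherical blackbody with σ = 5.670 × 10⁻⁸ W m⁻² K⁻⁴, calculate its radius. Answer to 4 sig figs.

R ≈ 5.878×10¹⁰ m

L = 4πR²σT⁴ ⇒ R = √(L/(4πσT⁴)).
σT⁴ = 4.34707×10⁹ W/m², so R = √(1.8874×10³²/(4π×4.34707×10⁹)) = 5.878×10¹⁰ m.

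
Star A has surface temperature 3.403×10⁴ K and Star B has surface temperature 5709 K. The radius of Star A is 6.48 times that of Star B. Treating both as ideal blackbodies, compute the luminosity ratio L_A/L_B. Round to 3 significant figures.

L_A/L_B ≈ 5.30×10⁴

L ∝ R²T⁴, so L_A/L_B = (R_A/R_B)²(T_A/T_B)⁴ = (6.48)² × (3.403×10⁴/5709)⁴ = 41.9904 × 1262.43 = 5.30×10⁴.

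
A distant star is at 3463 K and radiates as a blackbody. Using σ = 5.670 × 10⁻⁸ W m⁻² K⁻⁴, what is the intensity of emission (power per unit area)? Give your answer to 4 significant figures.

I ≈ 8.154×10⁶ W/m²

Stefan–Boltzmann: I = σT⁴ = 5.670×10⁻⁸ × (3463)⁴ = 8.154×10⁶ W/m².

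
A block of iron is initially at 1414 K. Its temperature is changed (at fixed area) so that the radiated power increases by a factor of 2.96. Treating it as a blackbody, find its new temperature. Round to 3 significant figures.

T₂ ≈ 1.85×10³ K

P ∝ T⁴, so T₂/T₁ = (P₂/P₁)^(1/4) = (2.96)^(1/4) = 1.31166.
T₂ = 1414 × 1.31166 = 1.85×10³ K.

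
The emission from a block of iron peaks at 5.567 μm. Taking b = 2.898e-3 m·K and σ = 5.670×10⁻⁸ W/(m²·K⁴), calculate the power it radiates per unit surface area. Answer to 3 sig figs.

Wien's law: T = b/λ_max = 2.898×10⁻³/5.567×10⁻⁶ = 520.568 K.
Then I = σT⁴ = 5.670×10⁻⁸×(520.568)⁴ = 4.16×10³ W/m².

I ≈ 4.16×10³ W/m²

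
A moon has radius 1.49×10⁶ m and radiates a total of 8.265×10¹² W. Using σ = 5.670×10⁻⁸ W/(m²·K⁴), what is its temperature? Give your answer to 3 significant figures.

Surface area A = 4πR² = 4π(1.49×10⁶ m)² = 2.78986×10¹³ m².
P = σAT⁴ ⇒ T = (P/(σA))^(1/4) = (8.265×10¹²/(5.670×10⁻⁸×2.78986×10¹³))^(1/4) = 47.8 K.

T ≈ 47.8 K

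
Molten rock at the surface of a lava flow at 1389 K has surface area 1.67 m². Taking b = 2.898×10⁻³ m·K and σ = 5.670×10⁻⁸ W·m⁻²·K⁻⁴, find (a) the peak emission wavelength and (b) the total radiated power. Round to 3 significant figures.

λ_max ≈ 2.09 μm; P ≈ 3.52×10⁵ W

(a) λ_max = b/T = 2.898×10⁻³/1389 = 2.086×10⁻⁶ m = 2.09 μm.
Area A = 1.67 m².
(b) P = σAT⁴ = 5.670×10⁻⁸×1.67×(1389)⁴ = 3.52×10⁵ W.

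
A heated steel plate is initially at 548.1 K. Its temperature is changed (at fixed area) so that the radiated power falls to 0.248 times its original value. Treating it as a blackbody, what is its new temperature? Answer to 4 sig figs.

P ∝ T⁴, so T₂/T₁ = (P₂/P₁)^(1/4) = (0.248)^(1/4) = 0.705688.
T₂ = 548.1 × 0.705688 = 386.8 K.

T₂ ≈ 386.8 K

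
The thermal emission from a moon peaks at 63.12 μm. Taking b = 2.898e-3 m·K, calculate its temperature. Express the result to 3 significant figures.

Wien's law gives T = b/λ_max = (2.898×10⁻³ m·K)/(6.312×10⁻⁵ m) = 45.9 K.

T ≈ 45.9 K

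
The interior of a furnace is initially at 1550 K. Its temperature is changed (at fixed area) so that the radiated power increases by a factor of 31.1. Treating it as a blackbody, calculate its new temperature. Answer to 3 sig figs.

P ∝ T⁴, so T₂/T₁ = (P₂/P₁)^(1/4) = (31.1)^(1/4) = 2.36151.
T₂ = 1550 × 2.36151 = 3.66×10³ K.

T₂ ≈ 3.66×10³ K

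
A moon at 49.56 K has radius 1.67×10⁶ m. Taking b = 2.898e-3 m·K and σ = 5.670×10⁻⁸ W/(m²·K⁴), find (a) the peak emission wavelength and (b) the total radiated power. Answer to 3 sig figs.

(a) λ_max = b/T = 2.898×10⁻³/49.56 = 5.847×10⁻⁵ m = 58.5 μm.
Surface area A = 4πR² = 4π(1.67×10⁶ m)² = 3.50464×10¹³ m².
(b) P = σAT⁴ = 5.670×10⁻⁸×3.50464×10¹³×(49.56)⁴ = 1.20×10¹³ W.

λ_max ≈ 58.5 μm; P ≈ 1.20×10¹³ W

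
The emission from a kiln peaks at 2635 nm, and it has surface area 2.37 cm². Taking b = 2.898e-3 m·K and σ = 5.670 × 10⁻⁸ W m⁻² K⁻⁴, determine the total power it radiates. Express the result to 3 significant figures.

P ≈ 19.7 W

Wien's law: T = b/λ_max = 2.898×10⁻³/2.635×10⁻⁶ = 1099.81 K.
Area A = 2.37 cm² = 2.37×10⁻⁴ m².
Then P = σAT⁴ = 5.670×10⁻⁸×2.37×10⁻⁴×(1099.81)⁴ = 19.7 W.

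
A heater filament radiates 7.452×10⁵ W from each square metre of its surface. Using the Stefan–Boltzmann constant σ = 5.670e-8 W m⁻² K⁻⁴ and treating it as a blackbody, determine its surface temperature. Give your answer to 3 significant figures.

I = σT⁴, so T = (I/σ)^(1/4) = (7.452×10⁵/(5.670×10⁻⁸))^(1/4) = 1.90×10³ K.

T ≈ 1.90×10³ K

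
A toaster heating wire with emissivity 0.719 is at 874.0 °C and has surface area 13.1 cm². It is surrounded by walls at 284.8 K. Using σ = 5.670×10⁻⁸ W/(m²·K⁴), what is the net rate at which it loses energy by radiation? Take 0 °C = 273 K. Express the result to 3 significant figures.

Net loss ≈ 92.1 W

T = 874.0 °C + 273 = 1147.0 K.
Area A = 13.1 cm² = 1.31×10⁻³ m².
Net radiated power P_net = εσA(T⁴ − T₀⁴) = 0.719×5.670×10⁻⁸×1.31×10⁻³×(1147.0⁴ − 284.8⁴).
T⁴ − T₀⁴ = 1.73083×10¹² − 6.57900×10⁹ = 1.72425×10¹² K⁴, so P_net = 92.1 W.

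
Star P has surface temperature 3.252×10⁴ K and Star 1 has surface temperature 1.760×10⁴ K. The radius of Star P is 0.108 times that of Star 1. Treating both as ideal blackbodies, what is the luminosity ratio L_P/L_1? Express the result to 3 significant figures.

L_P/L_1 ≈ 0.136

L ∝ R²T⁴, so L_P/L_1 = (R_P/R_1)²(T_P/T_1)⁴ = (0.108)² × (3.252×10⁴/1.760×10⁴)⁴ = 0.011664 × 11.6561 = 0.136.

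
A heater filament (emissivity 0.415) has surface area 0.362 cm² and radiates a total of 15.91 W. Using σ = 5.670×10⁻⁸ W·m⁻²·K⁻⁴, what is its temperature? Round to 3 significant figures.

T ≈ 2.08×10³ K

Area A = 0.362 cm² = 3.62×10⁻⁵ m².
P = εσAT⁴ ⇒ T = (P/(εσA))^(1/4) = (15.91/(0.415×5.670×10⁻⁸×3.62×10⁻⁵))^(1/4) = 2.08×10³ K.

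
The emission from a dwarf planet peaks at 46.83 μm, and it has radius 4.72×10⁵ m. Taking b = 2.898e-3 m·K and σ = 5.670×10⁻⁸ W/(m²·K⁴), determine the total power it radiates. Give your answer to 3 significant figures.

Wien's law: T = b/λ_max = 2.898×10⁻³/4.683×10⁻⁵ = 61.8834 K.
Surface area A = 4πR² = 4π(4.72×10⁵ m)² = 2.79959×10¹² m².
Then P = σAT⁴ = 5.670×10⁻⁸×2.79959×10¹²×(61.8834)⁴ = 2.33×10¹² W.

P ≈ 2.33×10¹² W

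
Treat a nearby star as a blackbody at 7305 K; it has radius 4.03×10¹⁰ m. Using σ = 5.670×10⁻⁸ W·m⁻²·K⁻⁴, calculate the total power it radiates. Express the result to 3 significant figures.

P ≈ 3.30×10³⁰ W

Surface area A = 4πR² = 4π(4.03×10¹⁰ m)² = 2.04089×10²² m².
P = σAT⁴ = 5.670×10⁻⁸ × 2.04089×10²² × (7305)⁴ = 3.30×10³⁰ W.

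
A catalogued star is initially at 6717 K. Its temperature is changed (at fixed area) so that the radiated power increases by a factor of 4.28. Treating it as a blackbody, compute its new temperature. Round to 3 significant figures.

P ∝ T⁴, so T₂/T₁ = (P₂/P₁)^(1/4) = (4.28)^(1/4) = 1.43834.
T₂ = 6717 × 1.43834 = 9.66×10³ K.

T₂ ≈ 9.66×10³ K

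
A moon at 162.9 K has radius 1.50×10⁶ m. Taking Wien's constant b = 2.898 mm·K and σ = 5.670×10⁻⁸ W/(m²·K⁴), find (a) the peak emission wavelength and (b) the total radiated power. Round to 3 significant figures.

(a) λ_max = b/T = 2.898×10⁻³/162.9 = 1.779×10⁻⁵ m = 17.8 μm.
Surface area A = 4πR² = 4π(1.50×10⁶ m)² = 2.82743×10¹³ m².
(b) P = σAT⁴ = 5.670×10⁻⁸×2.82743×10¹³×(162.9)⁴ = 1.13×10¹⁵ W.

λ_max ≈ 17.8 μm; P ≈ 1.13×10¹⁵ W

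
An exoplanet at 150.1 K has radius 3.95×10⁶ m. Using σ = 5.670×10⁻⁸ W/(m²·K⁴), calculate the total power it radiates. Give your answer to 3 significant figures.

Surface area A = 4πR² = 4π(3.95×10⁶ m)² = 1.96067×10¹⁴ m².
P = σAT⁴ = 5.670×10⁻⁸ × 1.96067×10¹⁴ × (150.1)⁴ = 5.64×10¹⁵ W.

P ≈ 5.64×10¹⁵ W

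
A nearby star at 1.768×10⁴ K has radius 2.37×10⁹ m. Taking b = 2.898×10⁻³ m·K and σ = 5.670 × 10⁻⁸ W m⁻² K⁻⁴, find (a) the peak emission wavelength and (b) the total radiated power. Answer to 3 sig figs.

λ_max ≈ 164 nm; P ≈ 3.91×10²⁹ W

(a) λ_max = b/T = 2.898×10⁻³/1.768×10⁴ = 1.639×10⁻⁷ m = 164 nm.
Surface area A = 4πR² = 4π(2.37×10⁹ m)² = 7.05840×10¹⁹ m².
(b) P = σAT⁴ = 5.670×10⁻⁸×7.05840×10¹⁹×(1.768×10⁴)⁴ = 3.91×10²⁹ W.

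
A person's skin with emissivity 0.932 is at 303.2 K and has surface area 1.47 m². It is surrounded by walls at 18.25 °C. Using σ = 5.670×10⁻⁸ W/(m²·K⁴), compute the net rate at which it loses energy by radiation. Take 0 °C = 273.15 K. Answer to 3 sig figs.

Net loss ≈ 96.4 W

Surroundings: T = 18.25 °C + 273.15 = 291.40 K.
Area A = 1.47 m².
Net radiated power P_net = εσA(T⁴ − T₀⁴) = 0.932×5.670×10⁻⁸×1.47×(303.2⁴ − 291.40⁴).
T⁴ − T₀⁴ = 8.45117×10⁹ − 7.21038×10⁹ = 1.24079×10⁹ K⁴, so P_net = 96.4 W.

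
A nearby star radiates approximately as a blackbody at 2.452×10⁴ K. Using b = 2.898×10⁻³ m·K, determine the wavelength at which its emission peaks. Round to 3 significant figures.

λ_max ≈ 118 nm

Wien's displacement law: λ_max = b/T = (2.898×10⁻³ m·K)/(2.452×10⁴ K) = 1.182×10⁻⁷ m.
That is 118 nm, in the ultraviolet range.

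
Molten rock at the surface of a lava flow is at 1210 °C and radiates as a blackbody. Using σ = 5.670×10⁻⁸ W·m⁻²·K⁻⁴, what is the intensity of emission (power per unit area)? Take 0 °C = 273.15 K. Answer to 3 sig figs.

I ≈ 2.74×10⁵ W/m²

T = 1210 °C + 273.15 = 1483.15 K.
Stefan–Boltzmann: I = σT⁴ = 5.670×10⁻⁸ × (1483.15)⁴ = 2.74×10⁵ W/m².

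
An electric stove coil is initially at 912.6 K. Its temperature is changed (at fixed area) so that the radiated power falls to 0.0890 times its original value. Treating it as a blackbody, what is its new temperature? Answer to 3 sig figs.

P ∝ T⁴, so T₂/T₁ = (P₂/P₁)^(1/4) = (0.0890)^(1/4) = 0.546195.
T₂ = 912.6 × 0.546195 = 498 K.

T₂ ≈ 498 K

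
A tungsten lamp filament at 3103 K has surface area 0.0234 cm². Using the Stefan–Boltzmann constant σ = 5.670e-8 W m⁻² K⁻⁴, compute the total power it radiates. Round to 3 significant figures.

Area A = 0.0234 cm² = 2.34×10⁻⁶ m².
P = σAT⁴ = 5.670×10⁻⁸ × 2.34×10⁻⁶ × (3103)⁴ = 12.3 W.

P ≈ 12.3 W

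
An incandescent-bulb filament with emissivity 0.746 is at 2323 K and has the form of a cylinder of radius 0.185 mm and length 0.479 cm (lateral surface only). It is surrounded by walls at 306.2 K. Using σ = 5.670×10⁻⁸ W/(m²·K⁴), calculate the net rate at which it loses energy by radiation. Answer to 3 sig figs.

Lateral area A = 2πrL = 2π×1.85×10⁻⁴×4.79×10⁻³ = 5.56784×10⁻⁶ m².
Net radiated power P_net = εσA(T⁴ − T₀⁴) = 0.746×5.670×10⁻⁸×5.56784×10⁻⁶×(2323⁴ − 306.2⁴).
T⁴ − T₀⁴ = 2.91204×10¹³ − 8.79065×10⁹ = 2.91116×10¹³ K⁴, so P_net = 6.86 W.

Net loss ≈ 6.86 W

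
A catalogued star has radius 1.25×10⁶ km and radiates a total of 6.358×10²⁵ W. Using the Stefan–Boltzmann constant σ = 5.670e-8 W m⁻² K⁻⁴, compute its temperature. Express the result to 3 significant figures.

Surface area A = 4πR² = 4π(1.25×10⁹ m)² = 1.96350×10¹⁹ m².
P = σAT⁴ ⇒ T = (P/(σA))^(1/4) = (6.358×10²⁵/(5.670×10⁻⁸×1.96350×10¹⁹))^(1/4) = 2.75×10³ K.

T ≈ 2.75×10³ K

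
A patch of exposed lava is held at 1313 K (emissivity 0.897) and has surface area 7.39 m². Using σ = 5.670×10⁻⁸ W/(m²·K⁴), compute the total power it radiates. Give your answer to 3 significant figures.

Area A = 7.39 m².
P = εσAT⁴ = 0.897 × 5.670×10⁻⁸ × 7.39 × (1313)⁴ = 1.12×10⁶ W.

P ≈ 1.12×10⁶ W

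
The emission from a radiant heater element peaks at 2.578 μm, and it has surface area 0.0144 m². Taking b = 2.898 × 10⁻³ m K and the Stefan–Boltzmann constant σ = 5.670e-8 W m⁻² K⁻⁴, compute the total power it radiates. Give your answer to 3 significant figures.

Wien's law: T = b/λ_max = 2.898×10⁻³/2.578×10⁻⁶ = 1124.13 K.
Area A = 0.0144 m².
Then P = σAT⁴ = 5.670×10⁻⁸×0.0144×(1124.13)⁴ = 1.30×10³ W.

P ≈ 1.30×10³ W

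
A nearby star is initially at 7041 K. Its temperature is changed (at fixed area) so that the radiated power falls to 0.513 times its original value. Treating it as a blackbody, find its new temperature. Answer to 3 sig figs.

P ∝ T⁴, so T₂/T₁ = (P₂/P₁)^(1/4) = (0.513)^(1/4) = 0.846310.
T₂ = 7041 × 0.846310 = 5.96×10³ K.

T₂ ≈ 5.96×10³ K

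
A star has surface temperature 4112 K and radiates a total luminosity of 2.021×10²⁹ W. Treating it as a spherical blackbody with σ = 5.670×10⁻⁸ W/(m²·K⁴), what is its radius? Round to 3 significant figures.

R ≈ 3.15×10¹⁰ m

L = 4πR²σT⁴ ⇒ R = √(L/(4πσT⁴)).
σT⁴ = 1.62105×10⁷ W/m², so R = √(2.021×10²⁹/(4π×1.62105×10⁷)) = 3.15×10¹⁰ m.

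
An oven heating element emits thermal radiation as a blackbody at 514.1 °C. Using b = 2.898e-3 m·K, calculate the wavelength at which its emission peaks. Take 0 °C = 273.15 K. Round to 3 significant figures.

T = 514.1 °C + 273.15 = 787.25 K.
Wien's displacement law: λ_max = b/T = (2.898×10⁻³ m·K)/(787.25 K) = 3.681×10⁻⁶ m.
That is 3.68 μm, in the infrared range.

λ_max ≈ 3.68 μm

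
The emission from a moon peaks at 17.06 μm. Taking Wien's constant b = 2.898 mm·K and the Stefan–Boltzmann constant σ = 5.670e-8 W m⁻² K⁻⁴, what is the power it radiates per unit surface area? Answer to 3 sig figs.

I ≈ 47.2 W/m²

Wien's law: T = b/λ_max = 2.898×10⁻³/1.706×10⁻⁵ = 169.871 K.
Then I = σT⁴ = 5.670×10⁻⁸×(169.871)⁴ = 47.2 W/m².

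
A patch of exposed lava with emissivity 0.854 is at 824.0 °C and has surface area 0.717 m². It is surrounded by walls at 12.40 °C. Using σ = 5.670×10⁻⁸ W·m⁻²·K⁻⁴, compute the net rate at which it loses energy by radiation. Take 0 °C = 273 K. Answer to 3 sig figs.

Net loss ≈ 5.00×10⁴ W

T = 824.0 °C + 273 = 1097.0 K.
Surroundings: T = 12.40 °C + 273 = 285.40 K.
Area A = 0.717 m².
Net radiated power P_net = εσA(T⁴ − T₀⁴) = 0.854×5.670×10⁻⁸×0.717×(1097.0⁴ − 285.40⁴).
T⁴ − T₀⁴ = 1.44819×10¹² − 6.63462×10⁹ = 1.44156×10¹² K⁴, so P_net = 5.00×10⁴ W.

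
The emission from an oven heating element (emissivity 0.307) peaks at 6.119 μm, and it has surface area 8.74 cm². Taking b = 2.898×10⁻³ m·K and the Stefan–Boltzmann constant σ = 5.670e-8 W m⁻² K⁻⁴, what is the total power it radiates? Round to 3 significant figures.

P ≈ 0.765 W

Wien's law: T = b/λ_max = 2.898×10⁻³/6.119×10⁻⁶ = 473.607 K.
Area A = 8.74 cm² = 8.74×10⁻⁴ m².
Then P = εσAT⁴ = 0.307×5.670×10⁻⁸×8.74×10⁻⁴×(473.607)⁴ = 0.765 W.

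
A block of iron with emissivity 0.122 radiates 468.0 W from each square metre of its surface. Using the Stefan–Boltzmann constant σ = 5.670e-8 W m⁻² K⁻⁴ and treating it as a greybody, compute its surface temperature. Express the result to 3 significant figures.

I = εσT⁴, so T = (I/εσ)^(1/4) = (468.0/(0.122×5.670×10⁻⁸))^(1/4) = 510 K.

T ≈ 510 K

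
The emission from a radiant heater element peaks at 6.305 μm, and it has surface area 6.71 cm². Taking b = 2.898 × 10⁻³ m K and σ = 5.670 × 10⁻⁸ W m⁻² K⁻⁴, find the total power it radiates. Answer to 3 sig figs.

P ≈ 1.70 W

Wien's law: T = b/λ_max = 2.898×10⁻³/6.305×10⁻⁶ = 459.635 K.
Area A = 6.71 cm² = 6.71×10⁻⁴ m².
Then P = σAT⁴ = 5.670×10⁻⁸×6.71×10⁻⁴×(459.635)⁴ = 1.70 W.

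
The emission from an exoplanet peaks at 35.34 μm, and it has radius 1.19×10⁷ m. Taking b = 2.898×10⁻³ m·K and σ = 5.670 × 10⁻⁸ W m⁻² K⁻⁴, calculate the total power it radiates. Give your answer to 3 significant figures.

Wien's law: T = b/λ_max = 2.898×10⁻³/3.534×10⁻⁵ = 82.0034 K.
Surface area A = 4πR² = 4π(1.19×10⁷ m)² = 1.77952×10¹⁵ m².
Then P = σAT⁴ = 5.670×10⁻⁸×1.77952×10¹⁵×(82.0034)⁴ = 4.56×10¹⁵ W.

P ≈ 4.56×10¹⁵ W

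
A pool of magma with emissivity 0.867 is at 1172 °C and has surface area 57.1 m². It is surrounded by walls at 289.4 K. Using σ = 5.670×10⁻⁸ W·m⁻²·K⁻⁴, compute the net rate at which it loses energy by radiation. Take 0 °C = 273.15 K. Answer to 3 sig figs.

Net loss ≈ 1.22×10⁷ W

T = 1172 °C + 273.15 = 1445.15 K.
Area A = 57.1 m².
Net radiated power P_net = εσA(T⁴ − T₀⁴) = 0.867×5.670×10⁻⁸×57.1×(1445.15⁴ − 289.4⁴).
T⁴ − T₀⁴ = 4.36166×10¹² − 7.01446×10⁹ = 4.35465×10¹² K⁴, so P_net = 1.22×10⁷ W.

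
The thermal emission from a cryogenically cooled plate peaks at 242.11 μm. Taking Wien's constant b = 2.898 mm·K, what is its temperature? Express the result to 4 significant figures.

Wien's law gives T = b/λ_max = (2.898×10⁻³ m·K)/(2.4211×10⁻⁴ m) = 11.97 K.

T ≈ 11.97 K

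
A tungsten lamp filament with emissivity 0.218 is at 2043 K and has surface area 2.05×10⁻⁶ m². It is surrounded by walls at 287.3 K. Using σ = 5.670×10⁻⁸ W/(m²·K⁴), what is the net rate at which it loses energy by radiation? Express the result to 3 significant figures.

Area A = 2.05×10⁻⁶ m².
Net radiated power P_net = εσA(T⁴ − T₀⁴) = 0.218×5.670×10⁻⁸×2.05×10⁻⁶×(2043⁴ − 287.3⁴).
T⁴ − T₀⁴ = 1.74210×10¹³ − 6.81306×10⁹ = 1.74142×10¹³ K⁴, so P_net = 0.441 W.

Net loss ≈ 0.441 W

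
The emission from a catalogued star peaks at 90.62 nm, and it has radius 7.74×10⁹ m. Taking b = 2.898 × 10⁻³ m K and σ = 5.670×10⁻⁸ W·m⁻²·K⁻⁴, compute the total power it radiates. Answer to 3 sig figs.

Wien's law: T = b/λ_max = 2.898×10⁻³/9.062×10⁻⁸ = 31979.7 K.
Surface area A = 4πR² = 4π(7.74×10⁹ m)² = 7.52821×10²⁰ m².
Then P = σAT⁴ = 5.670×10⁻⁸×7.52821×10²⁰×(31979.7)⁴ = 4.46×10³¹ W.

P ≈ 4.46×10³¹ W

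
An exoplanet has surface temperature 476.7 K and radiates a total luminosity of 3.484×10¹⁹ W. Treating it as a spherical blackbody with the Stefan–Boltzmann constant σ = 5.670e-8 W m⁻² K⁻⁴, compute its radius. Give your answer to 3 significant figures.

R ≈ 3.08×10⁷ m

L = 4πR²σT⁴ ⇒ R = √(L/(4πσT⁴)).
σT⁴ = 2927.95 W/m², so R = √(3.484×10¹⁹/(4π×2927.95)) = 3.08×10⁷ m.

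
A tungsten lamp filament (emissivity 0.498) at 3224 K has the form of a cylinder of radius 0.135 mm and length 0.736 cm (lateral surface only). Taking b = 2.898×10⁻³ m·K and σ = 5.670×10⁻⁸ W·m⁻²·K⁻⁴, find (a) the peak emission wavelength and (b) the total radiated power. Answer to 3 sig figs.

λ_max ≈ 899 nm; P ≈ 19.0 W

(a) λ_max = b/T = 2.898×10⁻³/3224 = 8.989×10⁻⁷ m = 899 nm.
Lateral area A = 2πrL = 2π×1.35×10⁻⁴×7.36×10⁻³ = 6.24297×10⁻⁶ m².
(b) P = εσAT⁴ = 0.498×5.670×10⁻⁸×6.24297×10⁻⁶×(3224)⁴ = 19.0 W.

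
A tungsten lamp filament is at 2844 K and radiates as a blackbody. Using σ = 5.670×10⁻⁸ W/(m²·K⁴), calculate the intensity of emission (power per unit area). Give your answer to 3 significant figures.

Stefan–Boltzmann: I = σT⁴ = 5.670×10⁻⁸ × (2844)⁴ = 3.71×10⁶ W/m².

I ≈ 3.71×10⁶ W/m²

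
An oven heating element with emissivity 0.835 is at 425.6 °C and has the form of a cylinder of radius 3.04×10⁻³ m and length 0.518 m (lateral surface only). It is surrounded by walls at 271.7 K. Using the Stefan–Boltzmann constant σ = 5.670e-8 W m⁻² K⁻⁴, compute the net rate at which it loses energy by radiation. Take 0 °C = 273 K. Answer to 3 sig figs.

T = 425.6 °C + 273 = 698.6 K.
Lateral area A = 2πrL = 2π×3.04×10⁻³×0.518 = 9.89426×10⁻³ m².
Net radiated power P_net = εσA(T⁴ − T₀⁴) = 0.835×5.670×10⁻⁸×9.89426×10⁻³×(698.6⁴ − 271.7⁴).
T⁴ − T₀⁴ = 2.38185×10¹¹ − 5.44952×10⁹ = 2.32735×10¹¹ K⁴, so P_net = 109 W.

Net loss ≈ 109 W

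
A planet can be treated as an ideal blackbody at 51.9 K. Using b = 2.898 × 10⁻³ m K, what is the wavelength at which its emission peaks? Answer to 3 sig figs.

Wien's displacement law: λ_max = b/T = (2.898×10⁻³ m·K)/(51.9 K) = 5.584×10⁻⁵ m.
That is 55.8 μm, in the infrared range.

λ_max ≈ 55.8 μm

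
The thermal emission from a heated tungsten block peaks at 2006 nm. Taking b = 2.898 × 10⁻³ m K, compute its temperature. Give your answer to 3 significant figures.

Wien's law gives T = b/λ_max = (2.898×10⁻³ m·K)/(2.006×10⁻⁶ m) = 1.44×10³ K.

T ≈ 1.44×10³ K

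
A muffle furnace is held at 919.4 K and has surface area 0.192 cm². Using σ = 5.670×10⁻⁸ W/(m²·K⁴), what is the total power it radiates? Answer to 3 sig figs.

P ≈ 0.778 W

Area A = 0.192 cm² = 1.92×10⁻⁵ m².
P = σAT⁴ = 5.670×10⁻⁸ × 1.92×10⁻⁵ × (919.4)⁴ = 0.778 W.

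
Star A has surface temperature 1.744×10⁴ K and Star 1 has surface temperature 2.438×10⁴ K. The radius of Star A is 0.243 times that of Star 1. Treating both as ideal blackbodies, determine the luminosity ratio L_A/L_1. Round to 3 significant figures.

L ∝ R²T⁴, so L_A/L_1 = (R_A/R_1)²(T_A/T_1)⁴ = (0.243)² × (1.744×10⁴/2.438×10⁴)⁴ = 0.059049 × 0.261849 = 0.0155.

L_A/L_1 ≈ 0.0155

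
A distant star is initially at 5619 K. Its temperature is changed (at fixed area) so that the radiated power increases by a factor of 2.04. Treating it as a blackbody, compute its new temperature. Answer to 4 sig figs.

T₂ ≈ 6715 K

P ∝ T⁴, so T₂/T₁ = (P₂/P₁)^(1/4) = (2.04)^(1/4) = 1.19511.
T₂ = 5619 × 1.19511 = 6715 K.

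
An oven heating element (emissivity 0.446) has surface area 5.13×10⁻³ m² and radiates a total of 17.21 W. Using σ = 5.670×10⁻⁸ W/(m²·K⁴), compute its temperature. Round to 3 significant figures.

T ≈ 604 K

Area A = 5.13×10⁻³ m².
P = εσAT⁴ ⇒ T = (P/(εσA))^(1/4) = (17.21/(0.446×5.670×10⁻⁸×5.13×10⁻³))^(1/4) = 604 K.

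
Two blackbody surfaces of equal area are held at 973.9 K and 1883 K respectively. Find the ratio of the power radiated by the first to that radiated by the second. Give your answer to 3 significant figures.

P₁/P₂ ≈ 0.0716

With equal areas, P₁/P₂ = (T₁/T₂)⁴ = (973.9/1883)⁴ = 0.0716.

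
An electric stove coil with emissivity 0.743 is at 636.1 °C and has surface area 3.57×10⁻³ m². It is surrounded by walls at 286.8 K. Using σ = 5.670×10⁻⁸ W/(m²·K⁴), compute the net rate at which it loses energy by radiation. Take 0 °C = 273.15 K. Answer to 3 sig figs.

T = 636.1 °C + 273.15 = 909.25 K.
Area A = 3.57×10⁻³ m².
Net radiated power P_net = εσA(T⁴ − T₀⁴) = 0.743×5.670×10⁻⁸×3.57×10⁻³×(909.25⁴ − 286.8⁴).
T⁴ − T₀⁴ = 6.83492×10¹¹ − 6.76576×10⁹ = 6.76726×10¹¹ K⁴, so P_net = 102 W.

Net loss ≈ 102 W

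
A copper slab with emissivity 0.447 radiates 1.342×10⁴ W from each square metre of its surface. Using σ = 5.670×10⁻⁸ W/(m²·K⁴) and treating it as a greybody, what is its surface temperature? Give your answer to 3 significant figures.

I = εσT⁴, so T = (I/εσ)^(1/4) = (1.342×10⁴/(0.447×5.670×10⁻⁸))^(1/4) = 853 K.

T ≈ 853 K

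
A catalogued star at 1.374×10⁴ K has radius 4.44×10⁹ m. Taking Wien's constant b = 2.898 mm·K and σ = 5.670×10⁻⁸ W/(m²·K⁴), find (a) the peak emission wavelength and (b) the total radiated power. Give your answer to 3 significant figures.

(a) λ_max = b/T = 2.898×10⁻³/1.374×10⁴ = 2.109×10⁻⁷ m = 211 nm.
Surface area A = 4πR² = 4π(4.44×10⁹ m)² = 2.47728×10²⁰ m².
(b) P = σAT⁴ = 5.670×10⁻⁸×2.47728×10²⁰×(1.374×10⁴)⁴ = 5.01×10²⁹ W.

λ_max ≈ 211 nm; P ≈ 5.01×10²⁹ W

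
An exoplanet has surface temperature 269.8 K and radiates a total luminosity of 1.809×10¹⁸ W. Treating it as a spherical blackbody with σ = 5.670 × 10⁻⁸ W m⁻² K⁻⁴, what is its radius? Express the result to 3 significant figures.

R ≈ 2.19×10⁷ m

L = 4πR²σT⁴ ⇒ R = √(L/(4πσT⁴)).
σT⁴ = 300.435 W/m², so R = √(1.809×10¹⁸/(4π×300.435)) = 2.19×10⁷ m.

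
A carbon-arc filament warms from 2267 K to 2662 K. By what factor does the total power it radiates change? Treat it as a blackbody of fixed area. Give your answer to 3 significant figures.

P ∝ T⁴, so P₂/P₁ = (T₂/T₁)⁴ = (2662/2267)⁴ = (1.17424)⁴ = 1.90.

P₂/P₁ ≈ 1.90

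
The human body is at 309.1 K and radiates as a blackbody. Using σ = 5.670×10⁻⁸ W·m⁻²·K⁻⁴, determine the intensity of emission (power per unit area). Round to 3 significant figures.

Stefan–Boltzmann: I = σT⁴ = 5.670×10⁻⁸ × (309.1)⁴ = 518 W/m².

I ≈ 518 W/m²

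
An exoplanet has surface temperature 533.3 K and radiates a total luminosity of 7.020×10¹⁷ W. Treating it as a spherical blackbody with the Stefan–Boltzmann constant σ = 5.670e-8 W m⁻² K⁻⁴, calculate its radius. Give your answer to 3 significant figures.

L = 4πR²σT⁴ ⇒ R = √(L/(4πσT⁴)).
σT⁴ = 4586.37 W/m², so R = √(7.020×10¹⁷/(4π×4586.37)) = 3.49×10⁶ m.

R ≈ 3.49×10⁶ m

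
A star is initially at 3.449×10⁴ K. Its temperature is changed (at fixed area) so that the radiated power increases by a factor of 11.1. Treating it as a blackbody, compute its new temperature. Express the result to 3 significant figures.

T₂ ≈ 6.30×10⁴ K

P ∝ T⁴, so T₂/T₁ = (P₂/P₁)^(1/4) = (11.1)^(1/4) = 1.82529.
T₂ = 3.449×10⁴ × 1.82529 = 6.30×10⁴ K.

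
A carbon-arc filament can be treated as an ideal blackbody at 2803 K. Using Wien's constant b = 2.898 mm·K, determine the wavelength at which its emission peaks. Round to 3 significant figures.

λ_max ≈ 1.03 μm

Wien's displacement law: λ_max = b/T = (2.898×10⁻³ m·K)/(2803 K) = 1.034×10⁻⁶ m.
That is 1.03 μm, in the infrared range.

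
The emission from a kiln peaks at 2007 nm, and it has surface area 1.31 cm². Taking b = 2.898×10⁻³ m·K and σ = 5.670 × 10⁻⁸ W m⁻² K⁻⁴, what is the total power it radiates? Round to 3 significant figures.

Wien's law: T = b/λ_max = 2.898×10⁻³/2.007×10⁻⁶ = 1443.95 K.
Area A = 1.31 cm² = 1.31×10⁻⁴ m².
Then P = σAT⁴ = 5.670×10⁻⁸×1.31×10⁻⁴×(1443.95)⁴ = 32.3 W.

P ≈ 32.3 W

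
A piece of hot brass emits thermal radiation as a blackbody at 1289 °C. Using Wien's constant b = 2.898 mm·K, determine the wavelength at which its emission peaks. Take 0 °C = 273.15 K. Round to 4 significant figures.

λ_max ≈ 1855 nm

T = 1289 °C + 273.15 = 1562.15 K.
Wien's displacement law: λ_max = b/T = (2.898×10⁻³ m·K)/(1562.15 K) = 1.8551×10⁻⁶ m.
That is 1855 nm, in the infrared range.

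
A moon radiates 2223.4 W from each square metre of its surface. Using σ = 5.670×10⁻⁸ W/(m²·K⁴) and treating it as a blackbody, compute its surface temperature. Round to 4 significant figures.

T ≈ 445.0 K

I = σT⁴, so T = (I/σ)^(1/4) = (2223.4/(5.670×10⁻⁸))^(1/4) = 445.0 K.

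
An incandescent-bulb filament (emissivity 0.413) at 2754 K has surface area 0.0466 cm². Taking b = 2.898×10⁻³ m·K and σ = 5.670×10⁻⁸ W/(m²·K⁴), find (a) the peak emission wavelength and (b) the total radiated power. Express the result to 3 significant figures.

λ_max ≈ 1.05 μm; P ≈ 6.28 W

(a) λ_max = b/T = 2.898×10⁻³/2754 = 1.052×10⁻⁶ m = 1.05 μm.
Area A = 0.0466 cm² = 4.66×10⁻⁶ m².
(b) P = εσAT⁴ = 0.413×5.670×10⁻⁸×4.66×10⁻⁶×(2754)⁴ = 6.28 W.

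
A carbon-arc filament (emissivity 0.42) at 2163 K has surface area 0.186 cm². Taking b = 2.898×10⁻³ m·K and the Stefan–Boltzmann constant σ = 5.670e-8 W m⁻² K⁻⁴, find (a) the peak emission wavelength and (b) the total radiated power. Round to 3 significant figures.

(a) λ_max = b/T = 2.898×10⁻³/2163 = 1.340×10⁻⁶ m = 1.34 μm.
Area A = 0.186 cm² = 1.86×10⁻⁵ m².
(b) P = εσAT⁴ = 0.42×5.670×10⁻⁸×1.86×10⁻⁵×(2163)⁴ = 9.70 W.

λ_max ≈ 1.34 μm; P ≈ 9.70 W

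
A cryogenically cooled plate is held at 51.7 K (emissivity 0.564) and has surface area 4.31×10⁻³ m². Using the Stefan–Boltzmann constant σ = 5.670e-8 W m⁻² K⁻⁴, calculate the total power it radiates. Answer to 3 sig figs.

Area A = 4.31×10⁻³ m².
P = εσAT⁴ = 0.564 × 5.670×10⁻⁸ × 4.31×10⁻³ × (51.7)⁴ = 9.85×10⁻⁴ W.

P ≈ 9.85×10⁻⁴ W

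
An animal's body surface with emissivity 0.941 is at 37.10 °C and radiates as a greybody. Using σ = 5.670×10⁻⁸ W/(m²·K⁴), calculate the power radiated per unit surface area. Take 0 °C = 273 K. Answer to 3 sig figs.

T = 37.10 °C + 273 = 310.10 K.
Stefan–Boltzmann: I = εσT⁴ = 0.941 × 5.670×10⁻⁸ × (310.10)⁴ = 493 W/m².

I ≈ 493 W/m²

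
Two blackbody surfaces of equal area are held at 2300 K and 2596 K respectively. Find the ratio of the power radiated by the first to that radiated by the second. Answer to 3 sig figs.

With equal areas, P₁/P₂ = (T₁/T₂)⁴ = (2300/2596)⁴ = 0.616.

P₁/P₂ ≈ 0.616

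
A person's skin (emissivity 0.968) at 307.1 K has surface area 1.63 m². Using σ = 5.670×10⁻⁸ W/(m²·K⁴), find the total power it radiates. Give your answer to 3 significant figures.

P ≈ 796 W

Area A = 1.63 m².
P = εσAT⁴ = 0.968 × 5.670×10⁻⁸ × 1.63 × (307.1)⁴ = 796 W.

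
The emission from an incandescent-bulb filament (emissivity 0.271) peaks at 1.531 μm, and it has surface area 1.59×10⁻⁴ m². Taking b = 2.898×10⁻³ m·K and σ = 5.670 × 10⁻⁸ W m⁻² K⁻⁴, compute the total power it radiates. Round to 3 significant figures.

P ≈ 31.4 W

Wien's law: T = b/λ_max = 2.898×10⁻³/1.531×10⁻⁶ = 1892.88 K.
Area A = 1.59×10⁻⁴ m².
Then P = εσAT⁴ = 0.271×5.670×10⁻⁸×1.59×10⁻⁴×(1892.88)⁴ = 31.4 W.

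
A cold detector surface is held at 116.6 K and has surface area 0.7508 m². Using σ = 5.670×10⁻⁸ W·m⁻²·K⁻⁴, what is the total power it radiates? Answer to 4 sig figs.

Area A = 0.7508 m².
P = σAT⁴ = 5.670×10⁻⁸ × 0.7508 × (116.6)⁴ = 7.869 W.

P ≈ 7.869 W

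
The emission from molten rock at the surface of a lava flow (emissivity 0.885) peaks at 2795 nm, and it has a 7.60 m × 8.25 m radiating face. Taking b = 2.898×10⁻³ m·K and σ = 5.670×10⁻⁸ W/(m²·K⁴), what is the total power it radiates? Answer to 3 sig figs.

Wien's law: T = b/λ_max = 2.898×10⁻³/2.795×10⁻⁶ = 1036.85 K.
Area A = 7.60 × 8.25 = 62.7 m².
Then P = εσAT⁴ = 0.885×5.670×10⁻⁸×62.7×(1036.85)⁴ = 3.64×10⁶ W.

P ≈ 3.64×10⁶ W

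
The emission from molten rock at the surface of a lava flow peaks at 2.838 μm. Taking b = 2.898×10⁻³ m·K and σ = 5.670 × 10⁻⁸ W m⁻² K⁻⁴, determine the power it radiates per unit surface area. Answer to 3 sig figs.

I ≈ 6.16×10⁴ W/m²

Wien's law: T = b/λ_max = 2.898×10⁻³/2.838×10⁻⁶ = 1021.14 K.
Then I = σT⁴ = 5.670×10⁻⁸×(1021.14)⁴ = 6.16×10⁴ W/m².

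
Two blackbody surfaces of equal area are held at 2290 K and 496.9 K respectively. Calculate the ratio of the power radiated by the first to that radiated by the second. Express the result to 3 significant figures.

P₁/P₂ ≈ 451

With equal areas, P₁/P₂ = (T₁/T₂)⁴ = (2290/496.9)⁴ = 451.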